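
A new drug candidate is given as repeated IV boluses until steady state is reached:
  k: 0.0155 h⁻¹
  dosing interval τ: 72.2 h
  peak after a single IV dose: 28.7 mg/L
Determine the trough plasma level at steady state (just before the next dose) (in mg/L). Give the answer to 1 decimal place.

13.9 mg/L

e^(−kτ) = e^(−0.01550 × 72.2) = 0.3266
Accumulation ratio R = 1 / (1 − e^(−kτ)) = 1 / (1 − 0.3266) = 1.485
Steady-state trough = C₀ × R × e^(−kτ) = 28.7 × 1.485 × 0.3266 = 13.92 mg/L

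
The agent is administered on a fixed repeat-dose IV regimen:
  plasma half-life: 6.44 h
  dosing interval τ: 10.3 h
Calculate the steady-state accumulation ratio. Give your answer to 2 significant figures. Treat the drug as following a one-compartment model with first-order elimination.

k = ln2 / t½ = 0.693147 / 6.44 = 0.1076 h⁻¹
e^(−kτ) = e^(−0.1076 × 10.3) = 0.3301
Accumulation ratio R = 1 / (1 − e^(−kτ)) = 1 / (1 − 0.3301) = 1.493

1.5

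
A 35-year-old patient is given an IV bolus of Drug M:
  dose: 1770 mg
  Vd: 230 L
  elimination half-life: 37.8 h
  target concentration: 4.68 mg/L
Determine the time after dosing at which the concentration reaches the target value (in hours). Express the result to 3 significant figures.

27.1 h

C₀ = Dose / Vd = 1770 / 230 = 7.696 mg/L
k = ln2 / t½ = 0.693147 / 37.8 = 0.01834 h⁻¹
t = ln(C₀ / C) / k = ln(7.696 / 4.68) / 0.01834
  = ln(1.644) / 0.01834 = 0.4971 / 0.01834 = 27.10 h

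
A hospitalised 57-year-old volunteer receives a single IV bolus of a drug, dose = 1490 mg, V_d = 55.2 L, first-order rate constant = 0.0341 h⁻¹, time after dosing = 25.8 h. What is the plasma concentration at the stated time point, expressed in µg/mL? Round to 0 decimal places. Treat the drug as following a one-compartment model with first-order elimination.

C₀ = Dose / Vd = 1490 / 55.2 = 26.99 mg/L
C = C₀ · e^(−k·t) = 26.99 × e^(−0.03410 × 25.8)
  = 26.99 × 0.4149 = 11.20 mg/L
(11.20 mg/L = 11.20 µg/mL)

11 µg/mL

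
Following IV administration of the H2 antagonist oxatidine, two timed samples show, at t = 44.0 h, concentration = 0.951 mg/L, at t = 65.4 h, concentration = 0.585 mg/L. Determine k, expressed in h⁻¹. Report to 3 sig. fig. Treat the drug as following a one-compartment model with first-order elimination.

k = ln(C₁/C₂) / (t₂ − t₁) = ln(0.951/0.585) / (65.4 − 44.0)
  = 0.4859 / 21.40 = 0.02271 h⁻¹

0.0227 h⁻¹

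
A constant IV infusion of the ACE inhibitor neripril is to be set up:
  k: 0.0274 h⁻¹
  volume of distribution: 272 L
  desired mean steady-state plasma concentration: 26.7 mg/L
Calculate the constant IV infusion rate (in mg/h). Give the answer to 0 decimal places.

199 mg/h

CL = k × Vd = 0.02740 × 272 = 7.453 L/h
At steady state, infusion rate R₀ = Css × CL = 26.7 × 7.453 = 199.0 mg/h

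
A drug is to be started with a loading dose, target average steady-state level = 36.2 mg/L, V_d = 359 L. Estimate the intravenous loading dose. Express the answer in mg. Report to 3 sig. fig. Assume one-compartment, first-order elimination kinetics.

13000 mg

LD = Css × Vd = 36.2 × 359 = 13000 mg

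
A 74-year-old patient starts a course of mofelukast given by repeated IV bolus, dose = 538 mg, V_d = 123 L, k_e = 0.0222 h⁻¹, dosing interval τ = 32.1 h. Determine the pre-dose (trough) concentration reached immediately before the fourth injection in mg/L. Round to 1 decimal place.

C₀ per dose = Dose / Vd = 538 / 123 = 4.374 mg/L
Fraction remaining after one interval: r = e^(−kτ) = e^(−0.02220 × 32.1) = 0.4904
Before dose 4, 3 doses have been given (aged 1τ, 2τ, 3τ).
C_trough = C₀ × (r + r² + … + r^3) = C₀ × r(1−r^3)/(1−r)
        = 4.374 × 0.4904 × (1 − 0.1179) / (1 − 0.4904) = 3.713 mg/L

3.7 mg/L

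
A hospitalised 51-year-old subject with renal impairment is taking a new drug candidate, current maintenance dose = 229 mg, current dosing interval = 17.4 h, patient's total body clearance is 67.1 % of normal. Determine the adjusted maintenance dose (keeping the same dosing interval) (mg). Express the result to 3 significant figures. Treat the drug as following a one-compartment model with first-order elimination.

154 mg

To keep the same average steady-state level, dosing rate must scale with clearance.
CL ratio = 67.1 / 100 = 0.6710
New dose (same interval) = 229 × 0.6710 = 153.7 mg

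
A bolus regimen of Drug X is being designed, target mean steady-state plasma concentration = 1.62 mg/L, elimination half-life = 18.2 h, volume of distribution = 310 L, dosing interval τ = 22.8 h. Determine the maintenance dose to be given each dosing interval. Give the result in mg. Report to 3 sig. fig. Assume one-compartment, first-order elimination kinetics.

k = ln2 / t½ = 0.693147 / 18.2 = 0.03809 h⁻¹
CL = k × Vd = 0.03809 × 310 = 11.81 L/h
At steady state, Dose/τ = Css × CL.
Dose = Css × CL × τ = 1.62 × 11.81 × 22.8 = 436.2 mg

436 mg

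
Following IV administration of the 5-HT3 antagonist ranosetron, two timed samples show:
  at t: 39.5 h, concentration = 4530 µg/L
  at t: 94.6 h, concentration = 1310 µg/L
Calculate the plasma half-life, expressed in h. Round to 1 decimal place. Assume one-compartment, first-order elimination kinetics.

k = ln(C₁/C₂) / (t₂ − t₁) = ln(4530/1310) / (94.6 − 39.5)
  = 1.241 / 55.10 = 0.02252 h⁻¹
t½ = ln2 / k = 0.693147 / 0.02252 = 30.78 h

30.8 h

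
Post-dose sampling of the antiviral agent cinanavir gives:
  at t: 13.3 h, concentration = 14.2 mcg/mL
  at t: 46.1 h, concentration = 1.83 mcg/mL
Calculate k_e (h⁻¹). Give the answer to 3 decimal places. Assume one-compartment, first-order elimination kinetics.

0.062 h⁻¹

k = ln(C₁/C₂) / (t₂ − t₁) = ln(14.2/1.83) / (46.1 − 13.3)
  = 2.049 / 32.80 = 0.06247 h⁻¹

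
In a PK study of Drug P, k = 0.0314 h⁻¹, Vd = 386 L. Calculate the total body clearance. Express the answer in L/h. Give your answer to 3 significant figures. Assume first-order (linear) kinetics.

CL = k × Vd = 0.0314 × 386 = 12.12 L/h

12.1 L/h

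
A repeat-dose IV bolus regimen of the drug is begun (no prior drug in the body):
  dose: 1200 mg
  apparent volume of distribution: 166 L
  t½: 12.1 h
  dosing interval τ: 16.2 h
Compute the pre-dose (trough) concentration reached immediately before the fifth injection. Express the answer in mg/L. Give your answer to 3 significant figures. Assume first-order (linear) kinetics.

4.61 mg/L

C₀ per dose = Dose / Vd = 1200 / 166 = 7.229 mg/L
k = ln2 / t½ = 0.693147 / 12.1 = 0.05728 h⁻¹
Fraction remaining after one interval: r = e^(−kτ) = e^(−0.05728 × 16.2) = 0.3954
Before dose 5, 4 doses have been given (aged 1τ, 2τ, 3τ, 4τ).
C_trough = C₀ × (r + r² + … + r^4) = C₀ × r(1−r^4)/(1−r)
        = 7.229 × 0.3954 × (1 − 0.02444) / (1 − 0.3954) = 4.612 mg/L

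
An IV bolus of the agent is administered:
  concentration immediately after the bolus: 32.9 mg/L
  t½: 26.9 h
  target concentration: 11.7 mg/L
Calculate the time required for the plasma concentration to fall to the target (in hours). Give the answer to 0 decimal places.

k = ln2 / t½ = 0.693147 / 26.9 = 0.02577 h⁻¹
t = ln(C₀ / C) / k = ln(32.90 / 11.7) / 0.02577
  = ln(2.812) / 0.02577 = 1.034 / 0.02577 = 40.12 h

40 h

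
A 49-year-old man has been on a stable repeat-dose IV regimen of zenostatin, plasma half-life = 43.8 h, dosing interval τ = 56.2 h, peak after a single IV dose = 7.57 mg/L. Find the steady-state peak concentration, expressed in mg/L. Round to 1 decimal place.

12.9 mg/L

k = ln2 / t½ = 0.693147 / 43.8 = 0.01583 h⁻¹
e^(−kτ) = e^(−0.01583 × 56.2) = 0.4108
Accumulation ratio R = 1 / (1 − e^(−kτ)) = 1 / (1 − 0.4108) = 1.697
Steady-state peak = C₀ × R = 7.57 × 1.697 = 12.85 mg/L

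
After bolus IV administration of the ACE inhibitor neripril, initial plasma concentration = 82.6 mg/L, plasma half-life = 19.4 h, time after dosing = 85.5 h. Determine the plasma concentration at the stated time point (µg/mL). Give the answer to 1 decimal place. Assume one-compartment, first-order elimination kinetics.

k = ln2 / t½ = 0.693147 / 19.4 = 0.03573 h⁻¹
C = C₀ · e^(−k·t) = 82.60 × e^(−0.03573 × 85.5)
  = 82.60 × 0.04713 = 3.893 mg/L
(3.893 mg/L = 3.893 µg/mL)

3.9 µg/mL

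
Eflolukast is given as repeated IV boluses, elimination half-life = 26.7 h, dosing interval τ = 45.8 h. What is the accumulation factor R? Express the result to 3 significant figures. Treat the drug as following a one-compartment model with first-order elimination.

k = ln2 / t½ = 0.693147 / 26.7 = 0.02596 h⁻¹
e^(−kτ) = e^(−0.02596 × 45.8) = 0.3045
Accumulation ratio R = 1 / (1 − e^(−kτ)) = 1 / (1 − 0.3045) = 1.438

1.44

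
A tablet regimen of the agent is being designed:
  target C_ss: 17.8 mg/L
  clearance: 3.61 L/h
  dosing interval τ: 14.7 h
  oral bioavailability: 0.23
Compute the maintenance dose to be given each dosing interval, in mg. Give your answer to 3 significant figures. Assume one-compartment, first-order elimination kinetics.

4110 mg

At steady state, F × (Dose/τ) = Css × CL.
Dose = Css × CL × τ / F = 17.8 × 3.610 × 14.7 / 0.23 = 4107 mg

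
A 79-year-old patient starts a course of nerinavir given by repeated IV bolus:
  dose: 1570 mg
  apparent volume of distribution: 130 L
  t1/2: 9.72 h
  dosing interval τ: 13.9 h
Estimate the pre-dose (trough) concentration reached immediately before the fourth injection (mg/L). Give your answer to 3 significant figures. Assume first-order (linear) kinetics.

6.76 mg/L

C₀ per dose = Dose / Vd = 1570 / 130 = 12.08 mg/L
k = ln2 / t½ = 0.693147 / 9.72 = 0.07131 h⁻¹
Fraction remaining after one interval: r = e^(−kτ) = e^(−0.07131 × 13.9) = 0.3711
Before dose 4, 3 doses have been given (aged 1τ, 2τ, 3τ).
C_trough = C₀ × (r + r² + … + r^3) = C₀ × r(1−r^3)/(1−r)
        = 12.08 × 0.3711 × (1 − 0.05111) / (1 − 0.3711) = 6.764 mg/L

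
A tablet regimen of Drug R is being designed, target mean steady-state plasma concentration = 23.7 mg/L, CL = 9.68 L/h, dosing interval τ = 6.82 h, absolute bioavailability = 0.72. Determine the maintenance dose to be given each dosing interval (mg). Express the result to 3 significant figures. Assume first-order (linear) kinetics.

At steady state, F × (Dose/τ) = Css × CL.
Dose = Css × CL × τ / F = 23.7 × 9.680 × 6.82 / 0.72 = 2173 mg

2170 mg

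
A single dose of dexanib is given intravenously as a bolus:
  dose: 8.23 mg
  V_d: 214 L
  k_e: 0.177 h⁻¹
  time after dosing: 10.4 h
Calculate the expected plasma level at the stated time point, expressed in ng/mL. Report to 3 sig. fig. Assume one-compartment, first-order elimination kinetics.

C₀ = Dose / Vd = 8.230 / 214 = 0.03846 mg/L
C = C₀ · e^(−k·t) = 0.03846 × e^(−0.1770 × 10.4)
  = 0.03846 × 0.1587 = 0.006104 mg/L
Convert: 0.006104 mg/L × 1000 = 6.104 ng/mL

6.10 ng/mL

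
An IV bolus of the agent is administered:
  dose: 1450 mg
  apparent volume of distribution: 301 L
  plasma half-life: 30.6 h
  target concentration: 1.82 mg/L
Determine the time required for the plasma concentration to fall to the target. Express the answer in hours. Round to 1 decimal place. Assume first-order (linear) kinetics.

C₀ = Dose / Vd = 1450 / 301 = 4.817 mg/L
k = ln2 / t½ = 0.693147 / 30.6 = 0.02265 h⁻¹
t = ln(C₀ / C) / k = ln(4.817 / 1.82) / 0.02265
  = ln(2.647) / 0.02265 = 0.9734 / 0.02265 = 42.98 h

43.0 h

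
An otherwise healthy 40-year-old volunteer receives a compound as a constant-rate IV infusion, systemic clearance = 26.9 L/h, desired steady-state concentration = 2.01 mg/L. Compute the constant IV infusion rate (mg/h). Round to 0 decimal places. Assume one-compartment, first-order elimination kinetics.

At steady state, infusion rate R₀ = Css × CL = 2.01 × 26.90 = 54.07 mg/h

54 mg/h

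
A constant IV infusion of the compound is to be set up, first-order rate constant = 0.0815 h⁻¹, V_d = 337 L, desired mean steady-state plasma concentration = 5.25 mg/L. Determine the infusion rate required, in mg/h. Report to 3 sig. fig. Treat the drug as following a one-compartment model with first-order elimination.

144 mg/h

CL = k × Vd = 0.08150 × 337 = 27.47 L/h
At steady state, infusion rate R₀ = Css × CL = 5.25 × 27.47 = 144.2 mg/h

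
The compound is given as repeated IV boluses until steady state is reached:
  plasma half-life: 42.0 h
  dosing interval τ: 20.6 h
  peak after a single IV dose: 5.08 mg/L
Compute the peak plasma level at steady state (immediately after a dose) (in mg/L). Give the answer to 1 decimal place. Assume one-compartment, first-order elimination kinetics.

k = ln2 / t½ = 0.693147 / 42.0 = 0.01650 h⁻¹
e^(−kτ) = e^(−0.01650 × 20.6) = 0.7118
Accumulation ratio R = 1 / (1 − e^(−kτ)) = 1 / (1 − 0.7118) = 3.470
Steady-state peak = C₀ × R = 5.08 × 3.470 = 17.63 mg/L

17.6 mg/L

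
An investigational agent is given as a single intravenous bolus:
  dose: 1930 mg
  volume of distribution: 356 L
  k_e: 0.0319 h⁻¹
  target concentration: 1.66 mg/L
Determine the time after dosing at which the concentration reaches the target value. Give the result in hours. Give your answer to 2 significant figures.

37 h

C₀ = Dose / Vd = 1930 / 356 = 5.421 mg/L
t = ln(C₀ / C) / k = ln(5.421 / 1.66) / 0.03190
  = ln(3.266) / 0.03190 = 1.184 / 0.03190 = 37.12 h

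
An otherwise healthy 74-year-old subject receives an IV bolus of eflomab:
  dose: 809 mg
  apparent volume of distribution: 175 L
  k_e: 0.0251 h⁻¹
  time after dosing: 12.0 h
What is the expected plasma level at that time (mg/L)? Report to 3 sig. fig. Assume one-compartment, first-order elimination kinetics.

C₀ = Dose / Vd = 809.0 / 175 = 4.623 mg/L
C = C₀ · e^(−k·t) = 4.623 × e^(−0.02510 × 12.0)
  = 4.623 × 0.7399 = 3.421 mg/L

3.42 mg/L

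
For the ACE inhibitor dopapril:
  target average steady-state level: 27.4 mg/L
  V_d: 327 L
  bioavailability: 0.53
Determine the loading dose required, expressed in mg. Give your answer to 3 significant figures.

16900 mg

LD = Css × Vd / F = 27.4 × 327 / 0.53 = 16910 mg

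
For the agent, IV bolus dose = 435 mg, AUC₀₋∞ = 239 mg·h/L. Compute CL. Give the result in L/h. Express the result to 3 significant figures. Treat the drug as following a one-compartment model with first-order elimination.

1.82 L/h

CL = Dose / AUC = 435 / 239 = 1.820 L/h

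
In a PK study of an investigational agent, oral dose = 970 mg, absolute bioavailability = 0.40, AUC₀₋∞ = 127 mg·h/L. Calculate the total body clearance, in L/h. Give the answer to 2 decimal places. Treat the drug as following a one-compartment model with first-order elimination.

3.06 L/h

CL = F·Dose / AUC = 0.40 × 970 / 127 = 3.055 L/h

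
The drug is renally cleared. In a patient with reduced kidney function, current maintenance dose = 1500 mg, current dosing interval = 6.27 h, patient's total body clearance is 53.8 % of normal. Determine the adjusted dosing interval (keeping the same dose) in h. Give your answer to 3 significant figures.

11.7 h

To keep the same average steady-state level, dosing rate must scale with clearance.
CL ratio = 53.8 / 100 = 0.5380
New interval (same dose) = 6.27 / 0.5380 = 11.65 h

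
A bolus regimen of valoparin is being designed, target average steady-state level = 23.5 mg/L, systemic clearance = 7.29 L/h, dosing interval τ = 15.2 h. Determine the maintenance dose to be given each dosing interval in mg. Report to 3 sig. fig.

2600 mg

At steady state, Dose/τ = Css × CL.
Dose = Css × CL × τ = 23.5 × 7.290 × 15.2 = 2604 mg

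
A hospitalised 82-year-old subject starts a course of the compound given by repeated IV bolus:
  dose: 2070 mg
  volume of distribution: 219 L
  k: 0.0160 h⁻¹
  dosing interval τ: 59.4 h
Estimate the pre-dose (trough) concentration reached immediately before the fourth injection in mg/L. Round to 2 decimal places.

C₀ per dose = Dose / Vd = 2070 / 219 = 9.452 mg/L
Fraction remaining after one interval: r = e^(−kτ) = e^(−0.01600 × 59.4) = 0.3866
Before dose 4, 3 doses have been given (aged 1τ, 2τ, 3τ).
C_trough = C₀ × (r + r² + … + r^3) = C₀ × r(1−r^3)/(1−r)
        = 9.452 × 0.3866 × (1 − 0.05778) / (1 − 0.3866) = 5.613 mg/L

5.61 mg/L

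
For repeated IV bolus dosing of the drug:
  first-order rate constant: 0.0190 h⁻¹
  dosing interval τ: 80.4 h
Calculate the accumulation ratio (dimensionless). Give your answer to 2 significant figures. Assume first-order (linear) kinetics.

1.3

e^(−kτ) = e^(−0.01900 × 80.4) = 0.2171
Accumulation ratio R = 1 / (1 − e^(−kτ)) = 1 / (1 − 0.2171) = 1.277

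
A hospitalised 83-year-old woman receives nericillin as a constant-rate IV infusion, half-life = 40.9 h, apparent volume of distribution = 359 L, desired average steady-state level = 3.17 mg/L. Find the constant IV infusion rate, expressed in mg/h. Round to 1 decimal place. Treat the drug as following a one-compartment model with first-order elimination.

k = ln2 / t½ = 0.693147 / 40.9 = 0.01695 h⁻¹
CL = k × Vd = 0.01695 × 359 = 6.085 L/h
At steady state, infusion rate R₀ = Css × CL = 3.17 × 6.085 = 19.29 mg/h

19.3 mg/h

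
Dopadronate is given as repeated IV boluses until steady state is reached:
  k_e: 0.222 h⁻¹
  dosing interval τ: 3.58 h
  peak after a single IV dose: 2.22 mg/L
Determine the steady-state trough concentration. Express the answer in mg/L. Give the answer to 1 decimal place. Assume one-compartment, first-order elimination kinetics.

1.8 mg/L

e^(−kτ) = e^(−0.2220 × 3.58) = 0.4517
Accumulation ratio R = 1 / (1 − e^(−kτ)) = 1 / (1 − 0.4517) = 1.824
Steady-state trough = C₀ × R × e^(−kτ) = 2.22 × 1.824 × 0.4517 = 1.829 mg/L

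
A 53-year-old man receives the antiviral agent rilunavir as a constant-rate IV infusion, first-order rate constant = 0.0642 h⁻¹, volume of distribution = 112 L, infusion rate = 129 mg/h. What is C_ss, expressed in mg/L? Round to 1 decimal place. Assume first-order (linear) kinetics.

CL = k × Vd = 0.06420 × 112 = 7.190 L/h
At steady state Css = R₀ / CL = 129 / 7.190 = 17.94 mg/L

17.9 mg/L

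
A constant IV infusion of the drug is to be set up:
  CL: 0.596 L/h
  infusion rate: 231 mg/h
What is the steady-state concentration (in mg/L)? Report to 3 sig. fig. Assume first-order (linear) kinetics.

At steady state Css = R₀ / CL = 231 / 0.5960 = 387.6 mg/L

388 mg/L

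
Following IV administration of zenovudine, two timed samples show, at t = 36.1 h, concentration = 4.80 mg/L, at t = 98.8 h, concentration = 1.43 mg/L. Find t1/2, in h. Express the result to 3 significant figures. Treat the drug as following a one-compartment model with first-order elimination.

35.9 h

k = ln(C₁/C₂) / (t₂ − t₁) = ln(4.80/1.43) / (98.8 − 36.1)
  = 1.211 / 62.70 = 0.01931 h⁻¹
t½ = ln2 / k = 0.693147 / 0.01931 = 35.90 h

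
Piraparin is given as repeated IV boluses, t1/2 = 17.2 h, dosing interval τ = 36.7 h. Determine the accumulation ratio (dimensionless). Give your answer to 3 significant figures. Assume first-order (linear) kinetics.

k = ln2 / t½ = 0.693147 / 17.2 = 0.04030 h⁻¹
e^(−kτ) = e^(−0.04030 × 36.7) = 0.2279
Accumulation ratio R = 1 / (1 − e^(−kτ)) = 1 / (1 − 0.2279) = 1.295

1.30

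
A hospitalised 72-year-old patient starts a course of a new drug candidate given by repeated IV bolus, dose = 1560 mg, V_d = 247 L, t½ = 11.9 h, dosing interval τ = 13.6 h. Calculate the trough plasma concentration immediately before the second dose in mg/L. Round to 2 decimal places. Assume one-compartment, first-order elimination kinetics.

C₀ per dose = Dose / Vd = 1560 / 247 = 6.316 mg/L
k = ln2 / t½ = 0.693147 / 11.9 = 0.05825 h⁻¹
Fraction remaining after one interval: r = e^(−kτ) = e^(−0.05825 × 13.6) = 0.4528
Before dose 2, 1 dose has been given (aged 1τ).
C_trough = C₀ × r = 6.316 × 0.4528 = 2.860 mg/L

2.86 mg/L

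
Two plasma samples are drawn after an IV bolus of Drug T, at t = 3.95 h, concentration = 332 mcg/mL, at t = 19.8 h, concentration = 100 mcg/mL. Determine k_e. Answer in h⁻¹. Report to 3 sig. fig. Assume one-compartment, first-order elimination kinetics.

0.0757 h⁻¹

k = ln(C₁/C₂) / (t₂ − t₁) = ln(332/100) / (19.8 − 3.95)
  = 1.200 / 15.85 = 0.07571 h⁻¹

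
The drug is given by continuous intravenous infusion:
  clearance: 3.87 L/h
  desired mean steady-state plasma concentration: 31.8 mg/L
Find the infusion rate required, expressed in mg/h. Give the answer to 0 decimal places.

At steady state, infusion rate R₀ = Css × CL = 31.8 × 3.870 = 123.1 mg/h

123 mg/h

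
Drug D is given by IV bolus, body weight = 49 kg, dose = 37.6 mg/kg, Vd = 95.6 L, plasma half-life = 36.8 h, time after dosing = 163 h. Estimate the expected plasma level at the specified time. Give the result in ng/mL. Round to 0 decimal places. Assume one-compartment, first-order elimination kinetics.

894 ng/mL

Total dose = 37.6 × 49 = 1842 mg
C₀ = Dose / Vd = 1842 / 95.6 = 19.27 mg/L
k = ln2 / t½ = 0.693147 / 36.8 = 0.01884 h⁻¹
C = C₀ · e^(−k·t) = 19.27 × e^(−0.01884 × 163)
  = 19.27 × 0.04638 = 0.8937 mg/L
Convert: 0.8937 mg/L × 1000 = 893.7 ng/mL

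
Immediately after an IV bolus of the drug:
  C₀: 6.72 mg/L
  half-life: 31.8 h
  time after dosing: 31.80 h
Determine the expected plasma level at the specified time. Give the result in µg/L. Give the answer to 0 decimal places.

k = ln2 / t½ = 0.693147 / 31.8 = 0.02180 h⁻¹
t / t½ = 31.80 / 31.8 = 1 half-lives
C = C₀ × (1/2)^1 = 6.720 × 0.5000 = 3.360 mg/L
Convert: 3.360 mg/L × 1000 = 3360 µg/L

3360 µg/L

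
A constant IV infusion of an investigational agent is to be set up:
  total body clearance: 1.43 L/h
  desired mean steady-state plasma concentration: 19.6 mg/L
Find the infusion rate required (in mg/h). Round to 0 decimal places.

28 mg/h

At steady state, infusion rate R₀ = Css × CL = 19.6 × 1.430 = 28.03 mg/h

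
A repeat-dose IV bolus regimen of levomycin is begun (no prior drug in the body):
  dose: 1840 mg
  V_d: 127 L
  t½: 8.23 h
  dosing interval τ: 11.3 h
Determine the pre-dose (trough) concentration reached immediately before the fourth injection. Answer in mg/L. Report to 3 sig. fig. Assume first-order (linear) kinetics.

C₀ per dose = Dose / Vd = 1840 / 127 = 14.49 mg/L
k = ln2 / t½ = 0.693147 / 8.23 = 0.08422 h⁻¹
Fraction remaining after one interval: r = e^(−kτ) = e^(−0.08422 × 11.3) = 0.3861
Before dose 4, 3 doses have been given (aged 1τ, 2τ, 3τ).
C_trough = C₀ × (r + r² + … + r^3) = C₀ × r(1−r^3)/(1−r)
        = 14.49 × 0.3861 × (1 − 0.05756) / (1 − 0.3861) = 8.589 mg/L

8.59 mg/L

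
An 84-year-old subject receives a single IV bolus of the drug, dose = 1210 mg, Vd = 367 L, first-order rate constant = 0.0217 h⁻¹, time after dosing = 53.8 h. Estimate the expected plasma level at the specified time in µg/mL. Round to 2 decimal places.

1.03 µg/mL

C₀ = Dose / Vd = 1210 / 367 = 3.297 mg/L
C = C₀ · e^(−k·t) = 3.297 × e^(−0.02170 × 53.8)
  = 3.297 × 0.3112 = 1.026 mg/L
(1.026 mg/L = 1.026 µg/mL)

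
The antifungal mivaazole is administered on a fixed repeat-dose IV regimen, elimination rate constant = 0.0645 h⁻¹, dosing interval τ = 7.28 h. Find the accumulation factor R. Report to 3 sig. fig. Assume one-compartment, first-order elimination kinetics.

2.67

e^(−kτ) = e^(−0.06450 × 7.28) = 0.6253
Accumulation ratio R = 1 / (1 − e^(−kτ)) = 1 / (1 − 0.6253) = 2.669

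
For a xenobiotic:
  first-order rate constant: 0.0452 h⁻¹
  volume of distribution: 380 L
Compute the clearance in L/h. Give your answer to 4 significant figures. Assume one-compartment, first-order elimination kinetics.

CL = k × Vd = 0.0452 × 380 = 17.18 L/h

17.18 L/h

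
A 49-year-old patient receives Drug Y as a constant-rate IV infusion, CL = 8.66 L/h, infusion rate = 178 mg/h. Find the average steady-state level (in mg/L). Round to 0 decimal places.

At steady state Css = R₀ / CL = 178 / 8.660 = 20.55 mg/L

21 mg/L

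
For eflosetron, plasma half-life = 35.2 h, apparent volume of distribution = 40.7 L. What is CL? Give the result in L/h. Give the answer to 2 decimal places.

k = ln2 / t½ = 0.693147 / 35.2 = 0.01969 h⁻¹
CL = k × Vd = 0.01969 × 40.7 = 0.8014 L/h

0.80 L/h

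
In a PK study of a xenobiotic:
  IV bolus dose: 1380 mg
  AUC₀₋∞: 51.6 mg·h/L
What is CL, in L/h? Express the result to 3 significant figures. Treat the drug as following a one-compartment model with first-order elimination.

CL = Dose / AUC = 1380 / 51.6 = 26.74 L/h

26.7 L/h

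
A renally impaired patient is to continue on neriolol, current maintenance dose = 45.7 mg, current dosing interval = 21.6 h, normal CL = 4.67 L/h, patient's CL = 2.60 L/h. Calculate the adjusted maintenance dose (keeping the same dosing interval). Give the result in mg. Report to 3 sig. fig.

25.4 mg

To keep the same average steady-state level, dosing rate must scale with clearance.
CL ratio = 2.60 / 4.67 = 0.5567
New dose (same interval) = 45.7 × 0.5567 = 25.44 mg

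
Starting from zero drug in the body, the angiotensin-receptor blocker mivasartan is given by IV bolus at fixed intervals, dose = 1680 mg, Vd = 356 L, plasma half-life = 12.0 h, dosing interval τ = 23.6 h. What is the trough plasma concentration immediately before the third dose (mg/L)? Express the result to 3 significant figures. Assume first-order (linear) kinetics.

C₀ per dose = Dose / Vd = 1680 / 356 = 4.719 mg/L
k = ln2 / t½ = 0.693147 / 12.0 = 0.05776 h⁻¹
Fraction remaining after one interval: r = e^(−kτ) = e^(−0.05776 × 23.6) = 0.2559
Before dose 3, 2 doses have been given (aged 1τ, 2τ).
C_trough = C₀ × (r + r²) = 4.719 × (0.2559 + 0.06548) = 1.517 mg/L

1.52 mg/L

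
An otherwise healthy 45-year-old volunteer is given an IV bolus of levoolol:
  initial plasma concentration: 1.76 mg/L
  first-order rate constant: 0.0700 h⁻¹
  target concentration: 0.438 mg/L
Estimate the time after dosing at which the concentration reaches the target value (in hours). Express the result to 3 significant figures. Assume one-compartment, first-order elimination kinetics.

t = ln(C₀ / C) / k = ln(1.760 / 0.438) / 0.07000
  = ln(4.018) / 0.07000 = 1.391 / 0.07000 = 19.87 h

19.9 h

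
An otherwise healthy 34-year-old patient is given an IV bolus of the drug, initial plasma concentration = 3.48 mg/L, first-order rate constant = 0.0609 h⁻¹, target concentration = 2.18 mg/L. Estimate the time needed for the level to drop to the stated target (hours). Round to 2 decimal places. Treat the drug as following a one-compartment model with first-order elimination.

7.68 h

t = ln(C₀ / C) / k = ln(3.480 / 2.18) / 0.06090
  = ln(1.596) / 0.06090 = 0.4675 / 0.06090 = 7.677 h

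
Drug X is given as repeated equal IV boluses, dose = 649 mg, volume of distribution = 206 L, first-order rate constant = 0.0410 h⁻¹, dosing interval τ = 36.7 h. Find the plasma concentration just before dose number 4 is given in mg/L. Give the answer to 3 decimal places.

0.890 mg/L

C₀ per dose = Dose / Vd = 649 / 206 = 3.150 mg/L
Fraction remaining after one interval: r = e^(−kτ) = e^(−0.04100 × 36.7) = 0.2221
Before dose 4, 3 doses have been given (aged 1τ, 2τ, 3τ).
C_trough = C₀ × (r + r² + … + r^3) = C₀ × r(1−r^3)/(1−r)
        = 3.150 × 0.2221 × (1 − 0.01096) / (1 − 0.2221) = 0.8895 mg/L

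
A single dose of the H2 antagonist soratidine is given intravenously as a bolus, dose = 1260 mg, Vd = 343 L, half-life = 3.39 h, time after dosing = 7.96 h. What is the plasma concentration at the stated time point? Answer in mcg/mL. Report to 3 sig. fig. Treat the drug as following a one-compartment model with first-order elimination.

C₀ = Dose / Vd = 1260 / 343 = 3.673 mg/L
k = ln2 / t½ = 0.693147 / 3.39 = 0.2045 h⁻¹
C = C₀ · e^(−k·t) = 3.673 × e^(−0.2045 × 7.96)
  = 3.673 × 0.1964 = 0.7214 mg/L
(0.7214 mg/L = 0.7214 mcg/mL)

0.721 mcg/mL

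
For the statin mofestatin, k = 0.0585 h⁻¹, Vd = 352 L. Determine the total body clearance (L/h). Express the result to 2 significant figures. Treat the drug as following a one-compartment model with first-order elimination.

CL = k × Vd = 0.0585 × 352 = 20.59 L/h

21 L/h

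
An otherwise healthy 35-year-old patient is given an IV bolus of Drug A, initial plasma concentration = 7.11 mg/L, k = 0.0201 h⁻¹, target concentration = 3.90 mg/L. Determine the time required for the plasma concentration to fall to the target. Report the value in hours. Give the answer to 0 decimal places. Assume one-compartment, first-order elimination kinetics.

30 h

t = ln(C₀ / C) / k = ln(7.110 / 3.90) / 0.02010
  = ln(1.823) / 0.02010 = 0.6005 / 0.02010 = 29.88 h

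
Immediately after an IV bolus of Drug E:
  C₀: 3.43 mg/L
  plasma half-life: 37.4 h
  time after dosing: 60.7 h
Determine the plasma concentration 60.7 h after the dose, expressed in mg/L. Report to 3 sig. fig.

k = ln2 / t½ = 0.693147 / 37.4 = 0.01853 h⁻¹
C = C₀ · e^(−k·t) = 3.430 × e^(−0.01853 × 60.7)
  = 3.430 × 0.3247 = 1.114 mg/L

1.11 mg/L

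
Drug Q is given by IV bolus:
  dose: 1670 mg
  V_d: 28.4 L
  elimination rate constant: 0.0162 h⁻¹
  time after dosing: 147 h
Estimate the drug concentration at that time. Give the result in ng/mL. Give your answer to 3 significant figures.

C₀ = Dose / Vd = 1670 / 28.4 = 58.80 mg/L
C = C₀ · e^(−k·t) = 58.80 × e^(−0.01620 × 147)
  = 58.80 × 0.09242 = 5.434 mg/L
Convert: 5.434 mg/L × 1000 = 5434 ng/mL

5430 ng/mL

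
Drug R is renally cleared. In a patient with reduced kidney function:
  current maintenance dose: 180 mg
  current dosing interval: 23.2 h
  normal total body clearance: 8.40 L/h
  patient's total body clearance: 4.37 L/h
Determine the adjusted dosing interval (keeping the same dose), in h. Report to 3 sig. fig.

To keep the same average steady-state level, dosing rate must scale with clearance.
CL ratio = 4.37 / 8.40 = 0.5202
New interval (same dose) = 23.2 / 0.5202 = 44.60 h

44.6 h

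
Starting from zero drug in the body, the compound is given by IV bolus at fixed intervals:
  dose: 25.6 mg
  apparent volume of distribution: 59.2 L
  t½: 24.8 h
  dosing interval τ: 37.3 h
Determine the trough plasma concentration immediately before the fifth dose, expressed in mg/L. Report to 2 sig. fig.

C₀ per dose = Dose / Vd = 25.6 / 59.2 = 0.4324 mg/L
k = ln2 / t½ = 0.693147 / 24.8 = 0.02795 h⁻¹
Fraction remaining after one interval: r = e^(−kτ) = e^(−0.02795 × 37.3) = 0.3526
Before dose 5, 4 doses have been given (aged 1τ, 2τ, 3τ, 4τ).
C_trough = C₀ × (r + r² + … + r^4) = C₀ × r(1−r^4)/(1−r)
        = 0.4324 × 0.3526 × (1 − 0.01546) / (1 − 0.3526) = 0.2319 mg/L

0.23 mg/L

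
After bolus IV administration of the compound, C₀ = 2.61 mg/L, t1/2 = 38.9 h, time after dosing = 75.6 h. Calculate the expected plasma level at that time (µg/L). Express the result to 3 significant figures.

k = ln2 / t½ = 0.693147 / 38.9 = 0.01782 h⁻¹
C = C₀ · e^(−k·t) = 2.610 × e^(−0.01782 × 75.6)
  = 2.610 × 0.2600 = 0.6786 mg/L
Convert: 0.6786 mg/L × 1000 = 678.6 µg/L

679 µg/L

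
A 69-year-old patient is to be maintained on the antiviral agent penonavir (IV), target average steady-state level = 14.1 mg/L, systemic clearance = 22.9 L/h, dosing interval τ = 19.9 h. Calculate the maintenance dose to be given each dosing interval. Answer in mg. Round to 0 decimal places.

6426 mg

At steady state, Dose/τ = Css × CL.
Dose = Css × CL × τ = 14.1 × 22.90 × 19.9 = 6426 mg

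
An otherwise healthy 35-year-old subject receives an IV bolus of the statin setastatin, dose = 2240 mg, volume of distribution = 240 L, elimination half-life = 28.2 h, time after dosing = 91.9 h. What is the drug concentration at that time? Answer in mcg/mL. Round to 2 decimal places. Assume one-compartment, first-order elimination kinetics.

0.98 mcg/mL

C₀ = Dose / Vd = 2240 / 240 = 9.333 mg/L
k = ln2 / t½ = 0.693147 / 28.2 = 0.02458 h⁻¹
C = C₀ · e^(−k·t) = 9.333 × e^(−0.02458 × 91.9)
  = 9.333 × 0.1045 = 0.9753 mg/L
(0.9753 mg/L = 0.9753 mcg/mL)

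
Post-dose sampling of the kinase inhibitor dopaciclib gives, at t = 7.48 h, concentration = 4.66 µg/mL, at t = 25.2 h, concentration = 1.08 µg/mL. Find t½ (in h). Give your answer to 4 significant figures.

k = ln(C₁/C₂) / (t₂ − t₁) = ln(4.66/1.08) / (25.2 − 7.48)
  = 1.462 / 17.72 = 0.08251 h⁻¹
t½ = ln2 / k = 0.693147 / 0.08251 = 8.401 h

8.401 h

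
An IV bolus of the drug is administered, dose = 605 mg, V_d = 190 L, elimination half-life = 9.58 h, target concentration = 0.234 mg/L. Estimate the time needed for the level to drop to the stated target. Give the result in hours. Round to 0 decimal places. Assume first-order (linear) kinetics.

C₀ = Dose / Vd = 605.0 / 190 = 3.184 mg/L
k = ln2 / t½ = 0.693147 / 9.58 = 0.07235 h⁻¹
t = ln(C₀ / C) / k = ln(3.184 / 0.234) / 0.07235
  = ln(13.61) / 0.07235 = 2.611 / 0.07235 = 36.09 h

36 h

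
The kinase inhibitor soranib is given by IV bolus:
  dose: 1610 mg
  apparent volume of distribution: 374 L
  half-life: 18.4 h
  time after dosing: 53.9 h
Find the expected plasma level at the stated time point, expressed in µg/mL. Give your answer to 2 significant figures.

0.57 µg/mL

C₀ = Dose / Vd = 1610 / 374 = 4.305 mg/L
k = ln2 / t½ = 0.693147 / 18.4 = 0.03767 h⁻¹
C = C₀ · e^(−k·t) = 4.305 × e^(−0.03767 × 53.9)
  = 4.305 × 0.1313 = 0.5652 mg/L
(0.5652 mg/L = 0.5652 µg/mL)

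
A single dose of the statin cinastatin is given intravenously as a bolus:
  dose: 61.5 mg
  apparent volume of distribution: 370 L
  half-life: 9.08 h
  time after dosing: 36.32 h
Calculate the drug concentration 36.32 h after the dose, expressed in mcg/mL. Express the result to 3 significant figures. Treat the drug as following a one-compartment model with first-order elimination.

C₀ = Dose / Vd = 61.50 / 370 = 0.1662 mg/L
k = ln2 / t½ = 0.693147 / 9.08 = 0.07634 h⁻¹
t / t½ = 36.32 / 9.08 = 4 half-lives
C = C₀ × (1/2)^4 = 0.1662 × 0.06250 = 0.01039 mg/L
(0.01039 mg/L = 0.01039 mcg/mL)

0.0104 mcg/mL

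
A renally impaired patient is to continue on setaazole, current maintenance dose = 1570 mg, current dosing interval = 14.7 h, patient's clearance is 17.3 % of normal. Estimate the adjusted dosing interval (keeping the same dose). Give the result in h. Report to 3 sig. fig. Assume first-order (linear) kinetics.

85.0 h

To keep the same average steady-state level, dosing rate must scale with clearance.
CL ratio = 17.3 / 100 = 0.1730
New interval (same dose) = 14.7 / 0.1730 = 84.97 h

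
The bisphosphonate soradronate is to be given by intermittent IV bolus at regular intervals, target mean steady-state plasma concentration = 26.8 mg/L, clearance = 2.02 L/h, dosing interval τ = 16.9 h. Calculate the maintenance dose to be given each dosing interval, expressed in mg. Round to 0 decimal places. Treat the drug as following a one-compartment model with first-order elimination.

915 mg

At steady state, Dose/τ = Css × CL.
Dose = Css × CL × τ = 26.8 × 2.020 × 16.9 = 914.9 mg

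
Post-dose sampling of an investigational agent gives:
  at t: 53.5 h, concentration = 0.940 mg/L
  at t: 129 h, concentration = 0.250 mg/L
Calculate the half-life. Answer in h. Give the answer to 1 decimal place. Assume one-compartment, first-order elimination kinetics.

39.5 h

k = ln(C₁/C₂) / (t₂ − t₁) = ln(0.940/0.250) / (129 − 53.5)
  = 1.324 / 75.50 = 0.01754 h⁻¹
t½ = ln2 / k = 0.693147 / 0.01754 = 39.52 h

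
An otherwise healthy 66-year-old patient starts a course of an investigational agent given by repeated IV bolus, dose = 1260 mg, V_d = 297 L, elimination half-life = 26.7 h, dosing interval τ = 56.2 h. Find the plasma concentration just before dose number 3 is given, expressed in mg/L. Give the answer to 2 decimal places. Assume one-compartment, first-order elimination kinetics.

1.22 mg/L

C₀ per dose = Dose / Vd = 1260 / 297 = 4.242 mg/L
k = ln2 / t½ = 0.693147 / 26.7 = 0.02596 h⁻¹
Fraction remaining after one interval: r = e^(−kτ) = e^(−0.02596 × 56.2) = 0.2325
Before dose 3, 2 doses have been given (aged 1τ, 2τ).
C_trough = C₀ × (r + r²) = 4.242 × (0.2325 + 0.05406) = 1.216 mg/L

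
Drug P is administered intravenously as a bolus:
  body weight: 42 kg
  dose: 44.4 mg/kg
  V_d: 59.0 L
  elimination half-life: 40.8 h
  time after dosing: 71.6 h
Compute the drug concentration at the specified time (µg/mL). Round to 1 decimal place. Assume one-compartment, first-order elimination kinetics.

9.4 µg/mL

Total dose = 44.4 × 42 = 1865 mg
C₀ = Dose / Vd = 1865 / 59.0 = 31.61 mg/L
k = ln2 / t½ = 0.693147 / 40.8 = 0.01699 h⁻¹
C = C₀ · e^(−k·t) = 31.61 × e^(−0.01699 × 71.6)
  = 31.61 × 0.2963 = 9.366 mg/L
(9.366 mg/L = 9.366 µg/mL)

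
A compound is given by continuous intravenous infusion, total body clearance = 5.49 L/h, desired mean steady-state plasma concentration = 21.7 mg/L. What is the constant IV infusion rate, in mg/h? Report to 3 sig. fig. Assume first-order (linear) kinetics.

At steady state, infusion rate R₀ = Css × CL = 21.7 × 5.490 = 119.1 mg/h

119 mg/h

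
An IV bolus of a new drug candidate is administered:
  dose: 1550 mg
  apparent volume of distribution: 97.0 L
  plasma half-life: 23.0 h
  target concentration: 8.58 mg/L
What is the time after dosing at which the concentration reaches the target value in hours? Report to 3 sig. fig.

C₀ = Dose / Vd = 1550 / 97.0 = 15.98 mg/L
k = ln2 / t½ = 0.693147 / 23.0 = 0.03014 h⁻¹
t = ln(C₀ / C) / k = ln(15.98 / 8.58) / 0.03014
  = ln(1.862) / 0.03014 = 0.6217 / 0.03014 = 20.63 h

20.6 h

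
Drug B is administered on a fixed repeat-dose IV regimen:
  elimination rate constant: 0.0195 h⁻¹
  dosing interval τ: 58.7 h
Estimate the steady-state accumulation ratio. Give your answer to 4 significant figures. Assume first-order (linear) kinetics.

1.467

e^(−kτ) = e^(−0.01950 × 58.7) = 0.3183
Accumulation ratio R = 1 / (1 − e^(−kτ)) = 1 / (1 − 0.3183) = 1.467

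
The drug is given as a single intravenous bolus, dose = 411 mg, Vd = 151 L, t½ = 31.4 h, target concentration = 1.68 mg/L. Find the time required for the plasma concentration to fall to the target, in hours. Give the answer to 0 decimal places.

22 h

C₀ = Dose / Vd = 411.0 / 151 = 2.722 mg/L
k = ln2 / t½ = 0.693147 / 31.4 = 0.02207 h⁻¹
t = ln(C₀ / C) / k = ln(2.722 / 1.68) / 0.02207
  = ln(1.620) / 0.02207 = 0.4824 / 0.02207 = 21.86 h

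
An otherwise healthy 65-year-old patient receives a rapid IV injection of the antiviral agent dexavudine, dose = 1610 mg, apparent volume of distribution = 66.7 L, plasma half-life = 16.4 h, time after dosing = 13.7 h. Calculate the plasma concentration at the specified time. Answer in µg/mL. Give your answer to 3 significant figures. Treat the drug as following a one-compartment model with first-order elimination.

C₀ = Dose / Vd = 1610 / 66.7 = 24.14 mg/L
k = ln2 / t½ = 0.693147 / 16.4 = 0.04227 h⁻¹
C = C₀ · e^(−k·t) = 24.14 × e^(−0.04227 × 13.7)
  = 24.14 × 0.5604 = 13.53 mg/L
(13.53 mg/L = 13.53 µg/mL)

13.5 µg/mL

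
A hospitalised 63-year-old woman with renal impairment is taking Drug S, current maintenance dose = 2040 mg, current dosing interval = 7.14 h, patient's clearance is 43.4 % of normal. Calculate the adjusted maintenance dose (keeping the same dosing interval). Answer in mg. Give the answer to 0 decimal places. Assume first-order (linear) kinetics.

To keep the same average steady-state level, dosing rate must scale with clearance.
CL ratio = 43.4 / 100 = 0.4340
New dose (same interval) = 2040 × 0.4340 = 885.4 mg

885 mg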